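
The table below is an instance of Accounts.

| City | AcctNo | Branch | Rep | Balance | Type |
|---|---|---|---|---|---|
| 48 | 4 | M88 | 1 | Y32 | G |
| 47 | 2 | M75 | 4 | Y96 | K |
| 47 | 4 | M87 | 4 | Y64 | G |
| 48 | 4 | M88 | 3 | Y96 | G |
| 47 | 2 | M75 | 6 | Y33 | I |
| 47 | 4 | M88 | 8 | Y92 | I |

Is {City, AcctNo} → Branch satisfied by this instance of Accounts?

(City=48, AcctNo=4): 2 rows → Branch = M88, M88 ✓
(City=47, AcctNo=2): 2 rows → Branch = M75, M75 ✓
(City=47, AcctNo=4): 2 rows → Branch takes values {M87, M88} — violation
Two rows agree on {City, AcctNo} but differ on Branch, so {City, AcctNo} → Branch does not hold.

No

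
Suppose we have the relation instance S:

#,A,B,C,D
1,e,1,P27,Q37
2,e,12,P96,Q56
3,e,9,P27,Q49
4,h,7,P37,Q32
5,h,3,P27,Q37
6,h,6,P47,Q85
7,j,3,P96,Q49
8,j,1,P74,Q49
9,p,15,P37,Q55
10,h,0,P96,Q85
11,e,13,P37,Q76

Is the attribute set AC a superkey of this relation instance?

Rows 1 and 3 have the same AC value (A=e, C=P27) but are distinct tuples, so AC does not determine every attribute — not a superkey.

No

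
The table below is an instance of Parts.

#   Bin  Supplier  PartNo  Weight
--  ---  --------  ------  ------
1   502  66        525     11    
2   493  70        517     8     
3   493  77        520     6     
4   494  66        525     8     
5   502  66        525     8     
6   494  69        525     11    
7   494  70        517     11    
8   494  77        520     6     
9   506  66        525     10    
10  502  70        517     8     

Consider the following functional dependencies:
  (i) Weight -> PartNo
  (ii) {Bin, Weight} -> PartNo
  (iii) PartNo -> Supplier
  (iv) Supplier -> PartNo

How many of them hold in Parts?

1

(i) Weight -> PartNo: Weight=11: rows 1, 6, 7 → PartNo takes values {525, 517} — violation; Weight=8: rows 2, 4, 5, 10 → PartNo takes values {517, 525} — violation — fails.
(ii) {Bin, Weight} -> PartNo: (Bin=502, Weight=8): rows 5, 10 → PartNo takes values {525, 517} — violation; (Bin=494, Weight=11): rows 6, 7 → PartNo takes values {525, 517} — violation — fails.
(iii) PartNo -> Supplier: PartNo=525: rows 1, 4, 5, 6, 9 → Supplier takes values {66, 69} — violation — fails.
(iv) Supplier -> PartNo: every LHS value maps to a single RHS value — holds.
1 of the 4 dependencies holds.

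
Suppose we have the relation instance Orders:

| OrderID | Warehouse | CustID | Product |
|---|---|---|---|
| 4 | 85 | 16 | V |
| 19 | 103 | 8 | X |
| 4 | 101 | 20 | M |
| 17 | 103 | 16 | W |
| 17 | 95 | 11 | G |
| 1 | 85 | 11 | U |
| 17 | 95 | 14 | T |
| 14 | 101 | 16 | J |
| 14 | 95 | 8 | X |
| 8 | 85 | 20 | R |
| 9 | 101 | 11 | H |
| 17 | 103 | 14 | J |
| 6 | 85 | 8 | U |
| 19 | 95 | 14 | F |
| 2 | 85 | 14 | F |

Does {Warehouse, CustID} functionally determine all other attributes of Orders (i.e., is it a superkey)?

Two distinct rows share (Warehouse=95, CustID=14), so {Warehouse, CustID} does not determine every attribute — not a superkey.

No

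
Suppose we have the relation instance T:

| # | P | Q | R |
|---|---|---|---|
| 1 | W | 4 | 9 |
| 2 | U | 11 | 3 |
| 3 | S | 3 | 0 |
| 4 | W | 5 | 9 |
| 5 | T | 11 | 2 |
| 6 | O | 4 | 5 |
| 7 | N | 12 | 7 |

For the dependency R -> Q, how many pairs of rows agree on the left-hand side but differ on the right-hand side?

1

R=9: violating pairs (1,4) — 1 pair.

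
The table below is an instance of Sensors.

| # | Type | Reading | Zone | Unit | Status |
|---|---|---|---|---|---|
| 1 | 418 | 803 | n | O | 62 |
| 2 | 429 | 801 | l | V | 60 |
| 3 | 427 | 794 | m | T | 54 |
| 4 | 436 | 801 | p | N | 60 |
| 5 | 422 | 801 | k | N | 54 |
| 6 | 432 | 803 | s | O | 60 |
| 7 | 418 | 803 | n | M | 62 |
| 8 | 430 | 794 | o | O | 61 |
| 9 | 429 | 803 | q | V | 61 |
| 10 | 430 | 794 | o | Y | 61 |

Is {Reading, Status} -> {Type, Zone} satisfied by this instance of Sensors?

No

(Reading=803, Status=62): rows 1, 7 → {Type,Zone} = (418, n), (418, n) ✓
(Reading=801, Status=60): rows 2, 4 → {Type,Zone} takes values {(429, l), (436, p)} — violation
(Reading=794, Status=54): row 3 → {Type,Zone} = (427, m) ✓
(Reading=801, Status=54): row 5 → {Type,Zone} = (422, k) ✓
(Reading=803, Status=60): row 6 → {Type,Zone} = (432, s) ✓
(Reading=794, Status=61): rows 8, 10 → {Type,Zone} = (430, o), (430, o) ✓
(Reading=803, Status=61): row 9 → {Type,Zone} = (429, q) ✓
Two rows agree on {Reading, Status} but differ on {Type, Zone}, so {Reading, Status} -> {Type, Zone} does not hold.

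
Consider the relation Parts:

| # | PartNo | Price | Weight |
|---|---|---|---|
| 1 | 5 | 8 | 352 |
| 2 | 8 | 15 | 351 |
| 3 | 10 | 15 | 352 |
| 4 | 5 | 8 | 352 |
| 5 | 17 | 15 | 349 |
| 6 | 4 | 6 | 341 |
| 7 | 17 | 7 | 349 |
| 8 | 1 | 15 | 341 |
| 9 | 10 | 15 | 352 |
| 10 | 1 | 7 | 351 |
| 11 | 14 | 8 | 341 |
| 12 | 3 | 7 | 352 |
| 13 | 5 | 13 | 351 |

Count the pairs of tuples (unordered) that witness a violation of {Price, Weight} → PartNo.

0

(Price=8, Weight=352): all 2 rows agree on PartNo — 0 pairs.
(Price=15, Weight=352): all 2 rows agree on PartNo — 0 pairs.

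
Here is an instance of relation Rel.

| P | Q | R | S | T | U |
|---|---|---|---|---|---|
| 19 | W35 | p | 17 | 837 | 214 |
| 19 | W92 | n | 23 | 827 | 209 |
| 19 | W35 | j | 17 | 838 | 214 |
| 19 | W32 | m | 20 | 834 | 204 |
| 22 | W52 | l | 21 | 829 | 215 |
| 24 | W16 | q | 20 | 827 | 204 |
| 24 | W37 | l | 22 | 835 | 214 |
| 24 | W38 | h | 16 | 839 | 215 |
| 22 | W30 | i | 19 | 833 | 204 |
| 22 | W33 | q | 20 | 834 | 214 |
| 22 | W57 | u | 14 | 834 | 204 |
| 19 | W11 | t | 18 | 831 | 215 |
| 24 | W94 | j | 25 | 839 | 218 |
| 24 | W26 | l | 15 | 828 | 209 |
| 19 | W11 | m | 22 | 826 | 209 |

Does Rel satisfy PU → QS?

(P=19, U=214): 2 rows → {Q,S} = (W35, 17), (W35, 17) ✓
(P=19, U=209): 2 rows → {Q,S} takes values {(W92, 23), (W11, 22)} — violation
(P=19, U=204): 1 row → {Q,S} = (W32, 20) ✓
(P=22, U=215): 1 row → {Q,S} = (W52, 21) ✓
(P=24, U=204): 1 row → {Q,S} = (W16, 20) ✓
(P=24, U=214): 1 row → {Q,S} = (W37, 22) ✓
(P=24, U=215): 1 row → {Q,S} = (W38, 16) ✓
(P=22, U=204): 2 rows → {Q,S} takes values {(W30, 19), (W57, 14)} — violation
(P=22, U=214): 1 row → {Q,S} = (W33, 20) ✓
(P=19, U=215): 1 row → {Q,S} = (W11, 18) ✓
(P=24, U=218): 1 row → {Q,S} = (W94, 25) ✓
(P=24, U=209): 1 row → {Q,S} = (W26, 15) ✓
Two rows agree on PU but differ on QS, so PU → QS does not hold.

No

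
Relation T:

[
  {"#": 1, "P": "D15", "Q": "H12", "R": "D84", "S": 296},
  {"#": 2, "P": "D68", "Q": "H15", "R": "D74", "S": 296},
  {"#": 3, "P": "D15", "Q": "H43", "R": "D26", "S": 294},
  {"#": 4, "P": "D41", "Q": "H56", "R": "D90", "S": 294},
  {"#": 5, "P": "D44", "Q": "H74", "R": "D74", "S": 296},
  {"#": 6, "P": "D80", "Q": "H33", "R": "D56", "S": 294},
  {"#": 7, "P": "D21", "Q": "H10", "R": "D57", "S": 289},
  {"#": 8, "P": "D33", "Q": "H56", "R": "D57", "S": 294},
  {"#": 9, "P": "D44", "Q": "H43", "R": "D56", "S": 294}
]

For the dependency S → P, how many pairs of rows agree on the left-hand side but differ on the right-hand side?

S=296: violating pairs (1,2), (1,5), (2,5) — 3 pairs.
S=294: violating pairs (3,4), (3,6), (3,8), (3,9), (4,6), (4,8), (4,9), (6,8), (6,9), (8,9) — 10 pairs.

13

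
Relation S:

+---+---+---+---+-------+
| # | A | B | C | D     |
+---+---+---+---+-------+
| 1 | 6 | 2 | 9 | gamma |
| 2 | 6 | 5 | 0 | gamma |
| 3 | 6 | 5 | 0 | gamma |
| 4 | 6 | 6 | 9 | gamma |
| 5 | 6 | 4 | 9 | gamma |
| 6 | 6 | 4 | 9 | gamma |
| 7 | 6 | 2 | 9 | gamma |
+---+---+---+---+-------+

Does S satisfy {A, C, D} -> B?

No

(A=6, C=9, D=gamma): rows 1, 4, 5, 6, 7 → B takes values {2, 6, 4} — violation
(A=6, C=0, D=gamma): rows 2, 3 → B = 5, 5 ✓
Two rows agree on {A, C, D} but differ on B, so {A, C, D} -> B does not hold.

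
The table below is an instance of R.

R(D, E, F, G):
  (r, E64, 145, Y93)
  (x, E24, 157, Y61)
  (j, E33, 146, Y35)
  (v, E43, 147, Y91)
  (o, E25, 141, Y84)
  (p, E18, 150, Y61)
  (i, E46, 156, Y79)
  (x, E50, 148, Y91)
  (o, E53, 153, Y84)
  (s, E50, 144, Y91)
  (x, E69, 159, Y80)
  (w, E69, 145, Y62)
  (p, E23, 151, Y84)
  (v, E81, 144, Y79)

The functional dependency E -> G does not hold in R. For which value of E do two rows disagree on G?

E=E64: 1 row → G = Y93 ✓
E=E24: 1 row → G = Y61 ✓
E=E33: 1 row → G = Y35 ✓
E=E43: 1 row → G = Y91 ✓
E=E25: 1 row → G = Y84 ✓
E=E18: 1 row → G = Y61 ✓
E=E46: 1 row → G = Y79 ✓
E=E50: 2 rows → G = Y91, Y91 ✓
E=E53: 1 row → G = Y84 ✓
E=E69: 2 rows → G takes values {Y80, Y62} — violation
E=E23: 1 row → G = Y84 ✓
E=E81: 1 row → G = Y79 ✓
The only E value with inconsistent G is E=E69.

E69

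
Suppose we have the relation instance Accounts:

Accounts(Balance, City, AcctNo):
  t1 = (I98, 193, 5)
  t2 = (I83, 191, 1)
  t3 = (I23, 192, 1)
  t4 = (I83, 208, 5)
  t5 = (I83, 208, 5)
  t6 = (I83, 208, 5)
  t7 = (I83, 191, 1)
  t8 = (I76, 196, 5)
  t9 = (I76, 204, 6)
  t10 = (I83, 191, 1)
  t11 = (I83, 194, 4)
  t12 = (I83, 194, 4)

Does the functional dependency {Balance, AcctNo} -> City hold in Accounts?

Yes

(Balance=I98, AcctNo=5): row 1 → City = 193 ✓
(Balance=I83, AcctNo=1): rows 2, 7, 10 → City = 191, 191, 191 ✓
(Balance=I23, AcctNo=1): row 3 → City = 192 ✓
(Balance=I83, AcctNo=5): rows 4, 5, 6 → City = 208, 208, 208 ✓
(Balance=I76, AcctNo=5): row 8 → City = 196 ✓
(Balance=I76, AcctNo=6): row 9 → City = 204 ✓
(Balance=I83, AcctNo=4): rows 11, 12 → City = 194, 194 ✓
Every {Balance, AcctNo} value is associated with a single City value, so {Balance, AcctNo} -> City holds.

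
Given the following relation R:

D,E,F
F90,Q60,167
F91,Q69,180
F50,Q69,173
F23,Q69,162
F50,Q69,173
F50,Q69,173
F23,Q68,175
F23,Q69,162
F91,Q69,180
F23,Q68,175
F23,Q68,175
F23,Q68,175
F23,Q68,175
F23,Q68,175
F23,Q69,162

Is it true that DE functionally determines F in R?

Yes

(D=F90, E=Q60): 1 row → F = 167 ✓
(D=F91, E=Q69): 2 rows → F = 180, 180 ✓
(D=F50, E=Q69): 3 rows → F = 173, 173, 173 ✓
(D=F23, E=Q69): 3 rows → F = 162, 162, 162 ✓
(D=F23, E=Q68): 6 rows → F = 175, 175, 175, 175, 175, 175 ✓
Every DE value is associated with a single F value, so DE → F holds.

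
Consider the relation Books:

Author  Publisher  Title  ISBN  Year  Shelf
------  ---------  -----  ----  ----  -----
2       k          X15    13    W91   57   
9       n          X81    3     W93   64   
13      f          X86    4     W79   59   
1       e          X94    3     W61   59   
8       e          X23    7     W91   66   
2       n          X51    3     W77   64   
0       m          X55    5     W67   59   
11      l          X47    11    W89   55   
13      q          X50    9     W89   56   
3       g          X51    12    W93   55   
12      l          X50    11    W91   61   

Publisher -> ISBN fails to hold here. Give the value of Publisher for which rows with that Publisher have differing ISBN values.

Publisher=k: 1 row → ISBN = 13 ✓
Publisher=n: 2 rows → ISBN = 3, 3 ✓
Publisher=f: 1 row → ISBN = 4 ✓
Publisher=e: 2 rows → ISBN takes values {3, 7} — violation
Publisher=m: 1 row → ISBN = 5 ✓
Publisher=l: 2 rows → ISBN = 11, 11 ✓
Publisher=q: 1 row → ISBN = 9 ✓
Publisher=g: 1 row → ISBN = 12 ✓
The only Publisher value with inconsistent ISBN is Publisher=e.

e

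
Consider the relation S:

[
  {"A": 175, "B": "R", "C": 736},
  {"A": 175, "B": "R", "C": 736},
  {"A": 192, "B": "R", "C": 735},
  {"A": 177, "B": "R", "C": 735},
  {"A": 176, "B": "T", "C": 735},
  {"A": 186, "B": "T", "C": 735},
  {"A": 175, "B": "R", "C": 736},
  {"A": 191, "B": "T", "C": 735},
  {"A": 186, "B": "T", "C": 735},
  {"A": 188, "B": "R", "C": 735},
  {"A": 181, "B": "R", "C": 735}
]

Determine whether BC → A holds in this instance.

(B=R, C=736): 3 rows → A = 175, 175, 175 ✓
(B=R, C=735): 4 rows → A takes values {192, 177, 188, 181} — violation
(B=T, C=735): 4 rows → A takes values {176, 186, 191} — violation
Two rows agree on BC but differ on A, so BC → A does not hold.

No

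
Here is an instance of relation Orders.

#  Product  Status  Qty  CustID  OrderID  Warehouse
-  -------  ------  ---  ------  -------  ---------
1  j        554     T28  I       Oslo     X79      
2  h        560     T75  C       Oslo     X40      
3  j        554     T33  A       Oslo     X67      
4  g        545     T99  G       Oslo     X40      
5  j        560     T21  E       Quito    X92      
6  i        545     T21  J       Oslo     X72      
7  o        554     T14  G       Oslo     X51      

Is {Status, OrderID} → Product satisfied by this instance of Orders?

(Status=554, OrderID=Oslo): rows 1, 3, 7 → Product takes values {j, o} — violation
(Status=560, OrderID=Oslo): row 2 → Product = h ✓
(Status=545, OrderID=Oslo): rows 4, 6 → Product takes values {g, i} — violation
(Status=560, OrderID=Quito): row 5 → Product = j ✓
Two rows agree on {Status, OrderID} but differ on Product, so {Status, OrderID} → Product does not hold.

No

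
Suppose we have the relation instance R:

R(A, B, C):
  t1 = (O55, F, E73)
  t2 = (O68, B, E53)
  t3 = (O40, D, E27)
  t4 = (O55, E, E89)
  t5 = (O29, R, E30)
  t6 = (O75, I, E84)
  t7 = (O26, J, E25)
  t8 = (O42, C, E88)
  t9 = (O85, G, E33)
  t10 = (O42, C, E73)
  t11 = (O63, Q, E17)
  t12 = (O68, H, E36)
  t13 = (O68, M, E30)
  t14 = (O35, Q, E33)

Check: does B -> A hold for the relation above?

No

B=F: row 1 → A = O55 ✓
B=B: row 2 → A = O68 ✓
B=D: row 3 → A = O40 ✓
B=E: row 4 → A = O55 ✓
B=R: row 5 → A = O29 ✓
B=I: row 6 → A = O75 ✓
B=J: row 7 → A = O26 ✓
B=C: rows 8, 10 → A = O42, O42 ✓
B=G: row 9 → A = O85 ✓
B=Q: rows 11, 14 → A takes values {O63, O35} — violation
B=H: row 12 → A = O68 ✓
B=M: row 13 → A = O68 ✓
Two rows agree on B but differ on A, so B -> A does not hold.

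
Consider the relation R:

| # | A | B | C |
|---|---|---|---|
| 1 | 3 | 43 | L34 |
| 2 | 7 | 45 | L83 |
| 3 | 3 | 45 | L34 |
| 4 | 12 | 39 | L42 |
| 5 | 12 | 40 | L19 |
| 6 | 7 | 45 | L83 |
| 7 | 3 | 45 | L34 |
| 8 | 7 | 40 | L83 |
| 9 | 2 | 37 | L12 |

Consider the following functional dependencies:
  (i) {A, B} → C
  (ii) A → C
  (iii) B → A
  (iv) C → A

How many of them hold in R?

2

(i) {A, B} → C: every LHS value maps to a single RHS value — holds.
(ii) A → C: A=12: rows 4, 5 → C takes values {L42, L19} — violation — fails.
(iii) B → A: B=45: rows 2, 3, 6, 7 → A takes values {7, 3} — violation; B=40: rows 5, 8 → A takes values {12, 7} — violation — fails.
(iv) C → A: every LHS value maps to a single RHS value — holds.
2 of the 4 dependencies hold.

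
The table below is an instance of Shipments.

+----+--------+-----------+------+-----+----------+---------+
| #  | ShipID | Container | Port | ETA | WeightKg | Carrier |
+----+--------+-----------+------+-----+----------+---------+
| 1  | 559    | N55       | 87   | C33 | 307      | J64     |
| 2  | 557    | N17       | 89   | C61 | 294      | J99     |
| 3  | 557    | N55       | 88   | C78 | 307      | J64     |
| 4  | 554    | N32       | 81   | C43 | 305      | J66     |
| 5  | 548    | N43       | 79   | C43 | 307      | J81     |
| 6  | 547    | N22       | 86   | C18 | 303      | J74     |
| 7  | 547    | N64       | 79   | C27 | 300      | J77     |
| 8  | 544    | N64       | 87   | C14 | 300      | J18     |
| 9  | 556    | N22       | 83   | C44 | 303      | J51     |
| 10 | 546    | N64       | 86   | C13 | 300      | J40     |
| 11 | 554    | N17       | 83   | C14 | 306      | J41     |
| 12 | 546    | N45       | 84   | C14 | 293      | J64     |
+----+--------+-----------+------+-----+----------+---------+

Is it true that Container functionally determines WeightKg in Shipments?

Container=N55: rows 1, 3 → WeightKg = 307, 307 ✓
Container=N17: rows 2, 11 → WeightKg takes values {294, 306} — violation
Container=N32: row 4 → WeightKg = 305 ✓
Container=N43: row 5 → WeightKg = 307 ✓
Container=N22: rows 6, 9 → WeightKg = 303, 303 ✓
Container=N64: rows 7, 8, 10 → WeightKg = 300, 300, 300 ✓
Container=N45: row 12 → WeightKg = 293 ✓
Two rows agree on Container but differ on WeightKg, so Container → WeightKg does not hold.

No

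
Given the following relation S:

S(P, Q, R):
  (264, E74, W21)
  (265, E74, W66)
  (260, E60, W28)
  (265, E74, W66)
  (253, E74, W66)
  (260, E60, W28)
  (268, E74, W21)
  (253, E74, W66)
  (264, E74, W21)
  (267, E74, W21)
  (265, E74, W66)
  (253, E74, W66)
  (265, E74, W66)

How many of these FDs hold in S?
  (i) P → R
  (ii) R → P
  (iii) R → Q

(i) P → R: every LHS value maps to a single RHS value — holds.
(ii) R → P: R=W21: 4 rows → P takes values {264, 268, 267} — violation; R=W66: 7 rows → P takes values {265, 253} — violation — fails.
(iii) R → Q: every LHS value maps to a single RHS value — holds.
2 of the 3 dependencies hold.

2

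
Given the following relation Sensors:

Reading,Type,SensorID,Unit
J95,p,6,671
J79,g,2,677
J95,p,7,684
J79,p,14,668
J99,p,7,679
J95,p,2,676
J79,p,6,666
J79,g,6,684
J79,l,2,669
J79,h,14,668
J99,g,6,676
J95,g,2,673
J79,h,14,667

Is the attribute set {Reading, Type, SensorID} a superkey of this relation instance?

Two distinct rows share (Reading=J79, Type=h, SensorID=14), so {Reading, Type, SensorID} does not determine every attribute — not a superkey.

No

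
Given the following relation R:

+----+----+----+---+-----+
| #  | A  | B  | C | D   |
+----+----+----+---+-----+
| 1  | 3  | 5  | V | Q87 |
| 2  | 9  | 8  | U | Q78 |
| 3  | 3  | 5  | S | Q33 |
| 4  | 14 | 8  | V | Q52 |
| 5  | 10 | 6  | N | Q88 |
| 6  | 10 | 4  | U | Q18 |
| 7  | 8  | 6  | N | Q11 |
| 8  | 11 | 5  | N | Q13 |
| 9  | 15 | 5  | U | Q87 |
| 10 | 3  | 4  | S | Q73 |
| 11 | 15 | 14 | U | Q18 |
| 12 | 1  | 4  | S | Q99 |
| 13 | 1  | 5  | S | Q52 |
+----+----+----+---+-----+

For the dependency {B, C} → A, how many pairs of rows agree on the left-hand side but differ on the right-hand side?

3

(B=5, C=S): violating pairs (3,13) — 1 pair.
(B=6, C=N): violating pairs (5,7) — 1 pair.
(B=4, C=S): violating pairs (10,12) — 1 pair.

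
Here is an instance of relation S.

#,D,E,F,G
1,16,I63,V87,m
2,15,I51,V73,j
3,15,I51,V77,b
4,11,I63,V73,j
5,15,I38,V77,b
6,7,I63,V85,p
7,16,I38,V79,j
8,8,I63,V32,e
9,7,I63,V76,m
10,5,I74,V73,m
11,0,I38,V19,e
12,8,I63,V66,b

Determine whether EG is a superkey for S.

No

Rows 1 and 9 have the same EG value (E=I63, G=m) but are distinct tuples, so EG does not determine every attribute — not a superkey.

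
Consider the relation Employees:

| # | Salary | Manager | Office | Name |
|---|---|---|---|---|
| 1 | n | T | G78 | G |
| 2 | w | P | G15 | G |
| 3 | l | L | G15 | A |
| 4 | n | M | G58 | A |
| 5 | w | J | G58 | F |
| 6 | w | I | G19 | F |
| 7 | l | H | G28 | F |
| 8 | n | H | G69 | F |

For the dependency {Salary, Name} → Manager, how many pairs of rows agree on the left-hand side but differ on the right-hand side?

(Salary=w, Name=F): violating pairs (5,6) — 1 pair.

1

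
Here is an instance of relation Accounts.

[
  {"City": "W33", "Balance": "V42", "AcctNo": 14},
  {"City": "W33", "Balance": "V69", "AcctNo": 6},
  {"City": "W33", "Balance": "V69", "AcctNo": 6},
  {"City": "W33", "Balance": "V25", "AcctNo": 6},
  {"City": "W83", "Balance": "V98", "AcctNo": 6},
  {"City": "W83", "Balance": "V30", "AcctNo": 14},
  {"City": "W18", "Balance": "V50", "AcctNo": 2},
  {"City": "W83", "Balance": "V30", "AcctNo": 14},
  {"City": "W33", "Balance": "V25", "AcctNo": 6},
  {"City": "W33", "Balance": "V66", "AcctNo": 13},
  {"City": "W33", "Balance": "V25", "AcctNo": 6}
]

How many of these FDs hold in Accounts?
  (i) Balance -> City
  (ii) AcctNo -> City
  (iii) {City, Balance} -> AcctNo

2

(i) Balance -> City: every LHS value maps to a single RHS value — holds.
(ii) AcctNo -> City: AcctNo=14: 3 rows → City takes values {W33, W83} — violation; AcctNo=6: 6 rows → City takes values {W33, W83} — violation — fails.
(iii) {City, Balance} -> AcctNo: every LHS value maps to a single RHS value — holds.
2 of the 3 dependencies hold.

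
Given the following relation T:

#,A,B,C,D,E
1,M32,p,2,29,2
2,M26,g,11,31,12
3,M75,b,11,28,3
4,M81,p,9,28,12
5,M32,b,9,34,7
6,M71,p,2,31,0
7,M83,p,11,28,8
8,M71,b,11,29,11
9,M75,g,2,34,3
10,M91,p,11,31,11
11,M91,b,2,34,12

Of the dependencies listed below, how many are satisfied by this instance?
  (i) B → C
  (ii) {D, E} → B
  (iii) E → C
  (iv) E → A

(i) B → C: B=p: rows 1, 4, 6, 7, 10 → C takes values {2, 9, 11} — violation; B=g: rows 2, 9 → C takes values {11, 2} — violation; B=b: rows 3, 5, 8, 11 → C takes values {11, 9, 2} — violation — fails.
(ii) {D, E} → B: every LHS value maps to a single RHS value — holds.
(iii) E → C: E=12: rows 2, 4, 11 → C takes values {11, 9, 2} — violation; E=3: rows 3, 9 → C takes values {11, 2} — violation — fails.
(iv) E → A: E=12: rows 2, 4, 11 → A takes values {M26, M81, M91} — violation; E=11: rows 8, 10 → A takes values {M71, M91} — violation — fails.
1 of the 4 dependencies holds.

1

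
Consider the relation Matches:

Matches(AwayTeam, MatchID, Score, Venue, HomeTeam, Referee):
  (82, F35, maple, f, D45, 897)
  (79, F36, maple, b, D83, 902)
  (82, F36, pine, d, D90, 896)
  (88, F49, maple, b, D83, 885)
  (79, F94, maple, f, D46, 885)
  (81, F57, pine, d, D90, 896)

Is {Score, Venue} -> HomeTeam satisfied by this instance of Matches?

(Score=maple, Venue=f): 2 rows → HomeTeam takes values {D45, D46} — violation
(Score=maple, Venue=b): 2 rows → HomeTeam = D83, D83 ✓
(Score=pine, Venue=d): 2 rows → HomeTeam = D90, D90 ✓
Two rows agree on {Score, Venue} but differ on HomeTeam, so {Score, Venue} -> HomeTeam does not hold.

No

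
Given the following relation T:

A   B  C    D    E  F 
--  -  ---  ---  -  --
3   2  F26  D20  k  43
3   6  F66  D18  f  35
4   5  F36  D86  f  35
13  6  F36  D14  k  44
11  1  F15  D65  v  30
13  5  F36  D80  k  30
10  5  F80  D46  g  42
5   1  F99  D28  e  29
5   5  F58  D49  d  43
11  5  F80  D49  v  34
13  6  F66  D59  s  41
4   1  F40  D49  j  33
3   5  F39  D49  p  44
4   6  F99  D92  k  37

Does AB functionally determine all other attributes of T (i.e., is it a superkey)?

No

Two distinct rows share (A=13, B=6), so AB does not determine every attribute — not a superkey.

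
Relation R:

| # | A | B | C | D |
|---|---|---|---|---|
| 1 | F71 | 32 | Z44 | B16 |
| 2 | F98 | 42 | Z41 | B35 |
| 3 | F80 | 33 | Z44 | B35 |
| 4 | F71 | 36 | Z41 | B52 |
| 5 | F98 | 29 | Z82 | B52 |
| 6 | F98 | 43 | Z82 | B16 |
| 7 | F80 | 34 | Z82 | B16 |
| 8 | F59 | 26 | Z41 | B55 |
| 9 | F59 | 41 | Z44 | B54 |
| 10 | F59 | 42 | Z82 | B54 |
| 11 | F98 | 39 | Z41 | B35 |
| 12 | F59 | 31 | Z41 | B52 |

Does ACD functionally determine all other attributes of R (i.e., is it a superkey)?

Rows 2 and 11 have the same ACD value (A=F98, C=Z41, D=B35) but are distinct tuples, so ACD does not determine every attribute — not a superkey.

No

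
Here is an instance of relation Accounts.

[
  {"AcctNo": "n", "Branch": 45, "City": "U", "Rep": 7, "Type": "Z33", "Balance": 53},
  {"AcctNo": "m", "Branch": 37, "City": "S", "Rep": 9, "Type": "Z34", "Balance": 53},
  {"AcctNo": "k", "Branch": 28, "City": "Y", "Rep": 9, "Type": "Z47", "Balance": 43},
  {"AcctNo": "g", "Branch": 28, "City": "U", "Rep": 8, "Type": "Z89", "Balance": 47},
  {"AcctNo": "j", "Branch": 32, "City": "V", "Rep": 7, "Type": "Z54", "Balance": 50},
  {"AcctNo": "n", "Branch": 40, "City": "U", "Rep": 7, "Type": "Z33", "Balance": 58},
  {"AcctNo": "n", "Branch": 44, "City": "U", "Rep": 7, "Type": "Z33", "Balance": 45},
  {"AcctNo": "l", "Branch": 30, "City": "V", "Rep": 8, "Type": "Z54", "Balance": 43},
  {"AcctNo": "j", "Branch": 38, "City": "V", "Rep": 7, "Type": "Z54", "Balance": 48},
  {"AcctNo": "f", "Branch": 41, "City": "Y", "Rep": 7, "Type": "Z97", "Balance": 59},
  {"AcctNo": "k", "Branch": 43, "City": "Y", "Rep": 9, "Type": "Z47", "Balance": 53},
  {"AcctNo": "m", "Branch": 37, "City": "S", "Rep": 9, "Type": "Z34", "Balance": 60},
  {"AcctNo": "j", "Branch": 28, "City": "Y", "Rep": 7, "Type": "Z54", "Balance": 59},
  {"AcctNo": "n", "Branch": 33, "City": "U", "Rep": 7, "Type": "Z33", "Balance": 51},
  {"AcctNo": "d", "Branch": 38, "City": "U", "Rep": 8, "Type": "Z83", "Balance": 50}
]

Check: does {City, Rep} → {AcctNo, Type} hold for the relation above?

No

(City=U, Rep=7): 4 rows → {AcctNo,Type} = (n, Z33), (n, Z33), (n, Z33), (n, Z33) ✓
(City=S, Rep=9): 2 rows → {AcctNo,Type} = (m, Z34), (m, Z34) ✓
(City=Y, Rep=9): 2 rows → {AcctNo,Type} = (k, Z47), (k, Z47) ✓
(City=U, Rep=8): 2 rows → {AcctNo,Type} takes values {(g, Z89), (d, Z83)} — violation
(City=V, Rep=7): 2 rows → {AcctNo,Type} = (j, Z54), (j, Z54) ✓
(City=V, Rep=8): 1 row → {AcctNo,Type} = (l, Z54) ✓
(City=Y, Rep=7): 2 rows → {AcctNo,Type} takes values {(f, Z97), (j, Z54)} — violation
Two rows agree on {City, Rep} but differ on {AcctNo, Type}, so {City, Rep} → {AcctNo, Type} does not hold.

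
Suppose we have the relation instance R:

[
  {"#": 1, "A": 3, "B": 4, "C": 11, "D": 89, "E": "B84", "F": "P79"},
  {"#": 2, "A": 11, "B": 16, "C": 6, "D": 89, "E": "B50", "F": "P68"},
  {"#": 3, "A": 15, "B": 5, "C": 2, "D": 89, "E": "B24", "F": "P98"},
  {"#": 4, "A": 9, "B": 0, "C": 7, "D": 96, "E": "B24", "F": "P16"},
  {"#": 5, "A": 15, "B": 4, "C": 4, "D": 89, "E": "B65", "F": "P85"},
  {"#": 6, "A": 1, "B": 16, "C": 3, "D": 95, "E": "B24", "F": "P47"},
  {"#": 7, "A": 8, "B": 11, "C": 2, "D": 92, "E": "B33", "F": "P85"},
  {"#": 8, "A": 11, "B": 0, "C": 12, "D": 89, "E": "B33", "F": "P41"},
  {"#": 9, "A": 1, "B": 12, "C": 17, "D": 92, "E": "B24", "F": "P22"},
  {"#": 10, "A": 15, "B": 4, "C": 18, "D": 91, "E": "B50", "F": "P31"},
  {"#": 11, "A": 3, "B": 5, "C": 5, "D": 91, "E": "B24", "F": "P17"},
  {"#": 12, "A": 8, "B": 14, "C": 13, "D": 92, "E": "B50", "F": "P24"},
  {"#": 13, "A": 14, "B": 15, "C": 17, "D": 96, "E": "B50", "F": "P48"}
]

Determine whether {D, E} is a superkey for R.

Yes

All 13 rows have distinct {D, E} values, so {D, E} → (all attributes) holds and {D, E} is a superkey.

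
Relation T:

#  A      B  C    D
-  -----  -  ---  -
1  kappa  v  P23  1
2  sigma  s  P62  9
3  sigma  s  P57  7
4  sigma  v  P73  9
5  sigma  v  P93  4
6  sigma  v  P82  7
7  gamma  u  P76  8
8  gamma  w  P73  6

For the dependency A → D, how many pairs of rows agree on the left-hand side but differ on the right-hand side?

9

A=sigma: violating pairs (2,3), (2,5), (2,6), (3,4), (3,5), (4,5), (4,6), (5,6) — 8 pairs.
A=gamma: violating pairs (7,8) — 1 pair.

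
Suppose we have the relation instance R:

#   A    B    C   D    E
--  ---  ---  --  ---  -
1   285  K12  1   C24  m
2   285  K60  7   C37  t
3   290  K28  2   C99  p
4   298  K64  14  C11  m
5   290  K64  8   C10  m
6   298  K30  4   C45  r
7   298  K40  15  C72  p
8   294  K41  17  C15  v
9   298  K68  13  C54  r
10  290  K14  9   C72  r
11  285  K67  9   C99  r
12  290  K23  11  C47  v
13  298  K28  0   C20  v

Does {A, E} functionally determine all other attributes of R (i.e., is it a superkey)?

Rows 6 and 9 have the same {A, E} value (A=298, E=r) but are distinct tuples, so {A, E} does not determine every attribute — not a superkey.

No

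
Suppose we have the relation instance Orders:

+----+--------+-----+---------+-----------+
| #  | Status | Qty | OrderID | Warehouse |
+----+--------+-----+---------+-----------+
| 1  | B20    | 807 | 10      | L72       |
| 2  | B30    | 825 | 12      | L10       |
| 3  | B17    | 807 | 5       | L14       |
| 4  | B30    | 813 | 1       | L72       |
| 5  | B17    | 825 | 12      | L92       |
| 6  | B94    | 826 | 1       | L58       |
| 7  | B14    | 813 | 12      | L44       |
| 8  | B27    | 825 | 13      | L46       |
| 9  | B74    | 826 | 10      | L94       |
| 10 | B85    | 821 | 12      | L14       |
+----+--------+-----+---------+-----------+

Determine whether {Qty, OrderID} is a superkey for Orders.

Rows 2 and 5 have the same {Qty, OrderID} value (Qty=825, OrderID=12) but are distinct tuples, so {Qty, OrderID} does not determine every attribute — not a superkey.

No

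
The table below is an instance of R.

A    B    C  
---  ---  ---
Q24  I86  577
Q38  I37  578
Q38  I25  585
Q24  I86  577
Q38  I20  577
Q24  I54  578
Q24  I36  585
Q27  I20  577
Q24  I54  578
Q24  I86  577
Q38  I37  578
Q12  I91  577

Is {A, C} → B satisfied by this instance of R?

(A=Q24, C=577): 3 rows → B = I86, I86, I86 ✓
(A=Q38, C=578): 2 rows → B = I37, I37 ✓
(A=Q38, C=585): 1 row → B = I25 ✓
(A=Q38, C=577): 1 row → B = I20 ✓
(A=Q24, C=578): 2 rows → B = I54, I54 ✓
(A=Q24, C=585): 1 row → B = I36 ✓
(A=Q27, C=577): 1 row → B = I20 ✓
(A=Q12, C=577): 1 row → B = I91 ✓
Every {A, C} value is associated with a single B value, so {A, C} → B holds.

Yes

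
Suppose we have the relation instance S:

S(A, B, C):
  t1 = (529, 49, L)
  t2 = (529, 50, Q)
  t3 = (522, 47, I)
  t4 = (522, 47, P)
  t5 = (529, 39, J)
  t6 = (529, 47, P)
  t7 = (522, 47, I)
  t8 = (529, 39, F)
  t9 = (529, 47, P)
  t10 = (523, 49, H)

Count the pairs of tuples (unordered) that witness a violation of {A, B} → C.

(A=522, B=47): violating pairs (3,4), (4,7) — 2 pairs.
(A=529, B=39): violating pairs (5,8) — 1 pair.
(A=529, B=47): all 2 rows agree on C — 0 pairs.

3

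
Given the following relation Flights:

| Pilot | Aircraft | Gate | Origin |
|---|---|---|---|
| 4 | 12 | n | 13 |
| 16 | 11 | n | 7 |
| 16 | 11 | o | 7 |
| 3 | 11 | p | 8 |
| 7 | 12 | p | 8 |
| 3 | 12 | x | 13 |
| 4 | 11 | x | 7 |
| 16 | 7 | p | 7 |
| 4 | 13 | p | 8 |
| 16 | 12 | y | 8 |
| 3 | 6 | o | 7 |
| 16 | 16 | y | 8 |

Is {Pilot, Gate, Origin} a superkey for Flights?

No

Two distinct rows share (Pilot=16, Gate=y, Origin=8), so {Pilot, Gate, Origin} does not determine every attribute — not a superkey.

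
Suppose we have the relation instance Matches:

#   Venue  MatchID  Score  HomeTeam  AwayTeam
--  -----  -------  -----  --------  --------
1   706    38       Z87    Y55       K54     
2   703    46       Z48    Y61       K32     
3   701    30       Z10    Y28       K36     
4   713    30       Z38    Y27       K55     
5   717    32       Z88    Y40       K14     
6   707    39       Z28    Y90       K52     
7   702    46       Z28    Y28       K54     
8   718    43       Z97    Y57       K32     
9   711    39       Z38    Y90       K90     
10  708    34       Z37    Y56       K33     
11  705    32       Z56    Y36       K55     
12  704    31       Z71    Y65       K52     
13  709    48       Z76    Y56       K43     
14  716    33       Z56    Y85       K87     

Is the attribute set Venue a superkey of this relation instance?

Yes

All 14 rows have distinct Venue values, so Venue → (all attributes) holds and Venue is a superkey.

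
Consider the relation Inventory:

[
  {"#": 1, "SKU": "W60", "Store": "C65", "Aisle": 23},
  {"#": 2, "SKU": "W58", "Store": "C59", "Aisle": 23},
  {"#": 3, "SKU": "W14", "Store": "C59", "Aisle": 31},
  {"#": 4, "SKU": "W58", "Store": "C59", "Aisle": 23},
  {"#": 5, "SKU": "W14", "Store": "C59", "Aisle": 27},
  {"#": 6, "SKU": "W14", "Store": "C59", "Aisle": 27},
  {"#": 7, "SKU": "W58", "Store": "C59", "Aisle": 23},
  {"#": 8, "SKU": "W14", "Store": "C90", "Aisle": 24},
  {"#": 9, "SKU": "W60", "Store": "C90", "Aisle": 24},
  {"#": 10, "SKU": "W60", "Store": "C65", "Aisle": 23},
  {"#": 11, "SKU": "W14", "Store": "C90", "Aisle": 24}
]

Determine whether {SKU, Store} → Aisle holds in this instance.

(SKU=W60, Store=C65): rows 1, 10 → Aisle = 23, 23 ✓
(SKU=W58, Store=C59): rows 2, 4, 7 → Aisle = 23, 23, 23 ✓
(SKU=W14, Store=C59): rows 3, 5, 6 → Aisle takes values {31, 27} — violation
(SKU=W14, Store=C90): rows 8, 11 → Aisle = 24, 24 ✓
(SKU=W60, Store=C90): row 9 → Aisle = 24 ✓
Two rows agree on {SKU, Store} but differ on Aisle, so {SKU, Store} → Aisle does not hold.

No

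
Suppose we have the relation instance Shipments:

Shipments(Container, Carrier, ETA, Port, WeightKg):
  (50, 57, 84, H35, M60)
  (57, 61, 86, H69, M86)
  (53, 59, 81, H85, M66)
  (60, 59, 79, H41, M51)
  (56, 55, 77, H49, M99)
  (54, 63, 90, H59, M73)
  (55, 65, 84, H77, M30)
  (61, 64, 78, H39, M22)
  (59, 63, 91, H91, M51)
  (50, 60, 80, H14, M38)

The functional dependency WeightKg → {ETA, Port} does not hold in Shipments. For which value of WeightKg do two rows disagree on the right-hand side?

WeightKg=M60: 1 row → {ETA,Port} = (84, H35) ✓
WeightKg=M86: 1 row → {ETA,Port} = (86, H69) ✓
WeightKg=M66: 1 row → {ETA,Port} = (81, H85) ✓
WeightKg=M51: 2 rows → {ETA,Port} takes values {(79, H41), (91, H91)} — violation
WeightKg=M99: 1 row → {ETA,Port} = (77, H49) ✓
WeightKg=M73: 1 row → {ETA,Port} = (90, H59) ✓
WeightKg=M30: 1 row → {ETA,Port} = (84, H77) ✓
WeightKg=M22: 1 row → {ETA,Port} = (78, H39) ✓
WeightKg=M38: 1 row → {ETA,Port} = (80, H14) ✓
The only WeightKg value with inconsistent RHS is WeightKg=M51.

M51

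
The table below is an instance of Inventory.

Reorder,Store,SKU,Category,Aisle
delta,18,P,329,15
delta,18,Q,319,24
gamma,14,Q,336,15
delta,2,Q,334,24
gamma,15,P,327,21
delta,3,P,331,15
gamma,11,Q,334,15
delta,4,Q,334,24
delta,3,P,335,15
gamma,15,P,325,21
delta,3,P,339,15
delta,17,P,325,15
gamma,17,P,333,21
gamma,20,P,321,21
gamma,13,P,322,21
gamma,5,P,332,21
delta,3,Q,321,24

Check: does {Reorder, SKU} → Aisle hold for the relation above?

Yes

(Reorder=delta, SKU=P): 5 rows → Aisle = 15, 15, 15, 15, 15 ✓
(Reorder=delta, SKU=Q): 4 rows → Aisle = 24, 24, 24, 24 ✓
(Reorder=gamma, SKU=Q): 2 rows → Aisle = 15, 15 ✓
(Reorder=gamma, SKU=P): 6 rows → Aisle = 21, 21, 21, 21, 21, 21 ✓
Every {Reorder, SKU} value is associated with a single Aisle value, so {Reorder, SKU} → Aisle holds.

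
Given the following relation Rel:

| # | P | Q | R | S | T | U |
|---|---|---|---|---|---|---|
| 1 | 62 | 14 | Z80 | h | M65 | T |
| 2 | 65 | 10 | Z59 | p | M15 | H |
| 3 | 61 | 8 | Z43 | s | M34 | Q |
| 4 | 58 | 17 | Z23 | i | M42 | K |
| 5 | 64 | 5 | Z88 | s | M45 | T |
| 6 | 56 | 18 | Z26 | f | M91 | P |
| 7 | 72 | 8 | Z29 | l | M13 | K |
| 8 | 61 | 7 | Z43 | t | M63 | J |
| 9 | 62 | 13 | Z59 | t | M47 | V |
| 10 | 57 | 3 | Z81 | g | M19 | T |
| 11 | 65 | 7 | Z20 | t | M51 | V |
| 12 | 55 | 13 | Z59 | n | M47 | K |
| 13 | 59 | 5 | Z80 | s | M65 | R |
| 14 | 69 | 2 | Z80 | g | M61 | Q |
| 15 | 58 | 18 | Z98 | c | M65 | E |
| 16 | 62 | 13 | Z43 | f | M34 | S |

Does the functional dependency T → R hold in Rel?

T=M65: rows 1, 13, 15 → R takes values {Z80, Z98} — violation
T=M15: row 2 → R = Z59 ✓
T=M34: rows 3, 16 → R = Z43, Z43 ✓
T=M42: row 4 → R = Z23 ✓
T=M45: row 5 → R = Z88 ✓
T=M91: row 6 → R = Z26 ✓
T=M13: row 7 → R = Z29 ✓
T=M63: row 8 → R = Z43 ✓
T=M47: rows 9, 12 → R = Z59, Z59 ✓
T=M19: row 10 → R = Z81 ✓
T=M51: row 11 → R = Z20 ✓
T=M61: row 14 → R = Z80 ✓
Two rows agree on T but differ on R, so T → R does not hold.

No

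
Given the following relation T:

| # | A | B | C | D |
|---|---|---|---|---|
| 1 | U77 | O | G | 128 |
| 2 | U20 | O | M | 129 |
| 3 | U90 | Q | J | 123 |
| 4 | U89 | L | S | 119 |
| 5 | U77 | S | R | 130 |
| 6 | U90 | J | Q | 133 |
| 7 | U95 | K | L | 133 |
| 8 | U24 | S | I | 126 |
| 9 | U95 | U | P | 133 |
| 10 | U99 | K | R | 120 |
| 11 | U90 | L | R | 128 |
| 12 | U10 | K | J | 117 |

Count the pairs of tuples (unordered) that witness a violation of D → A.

D=128: violating pairs (1,11) — 1 pair.
D=133: violating pairs (6,7), (6,9) — 2 pairs.

3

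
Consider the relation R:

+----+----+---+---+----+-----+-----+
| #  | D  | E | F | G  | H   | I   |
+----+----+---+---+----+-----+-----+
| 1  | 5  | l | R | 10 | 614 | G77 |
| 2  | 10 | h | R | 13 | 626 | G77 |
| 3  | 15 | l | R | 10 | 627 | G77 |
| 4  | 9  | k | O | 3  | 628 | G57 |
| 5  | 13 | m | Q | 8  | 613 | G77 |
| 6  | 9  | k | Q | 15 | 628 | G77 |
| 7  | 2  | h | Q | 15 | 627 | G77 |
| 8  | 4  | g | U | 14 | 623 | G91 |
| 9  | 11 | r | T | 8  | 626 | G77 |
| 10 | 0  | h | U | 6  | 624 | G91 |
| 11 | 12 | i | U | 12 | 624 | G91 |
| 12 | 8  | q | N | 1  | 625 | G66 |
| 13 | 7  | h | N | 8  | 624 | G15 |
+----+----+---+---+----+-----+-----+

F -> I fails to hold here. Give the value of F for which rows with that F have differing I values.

F=R: rows 1, 2, 3 → I = G77, G77, G77 ✓
F=O: row 4 → I = G57 ✓
F=Q: rows 5, 6, 7 → I = G77, G77, G77 ✓
F=U: rows 8, 10, 11 → I = G91, G91, G91 ✓
F=T: row 9 → I = G77 ✓
F=N: rows 12, 13 → I takes values {G66, G15} — violation
The only F value with inconsistent I is F=N.

N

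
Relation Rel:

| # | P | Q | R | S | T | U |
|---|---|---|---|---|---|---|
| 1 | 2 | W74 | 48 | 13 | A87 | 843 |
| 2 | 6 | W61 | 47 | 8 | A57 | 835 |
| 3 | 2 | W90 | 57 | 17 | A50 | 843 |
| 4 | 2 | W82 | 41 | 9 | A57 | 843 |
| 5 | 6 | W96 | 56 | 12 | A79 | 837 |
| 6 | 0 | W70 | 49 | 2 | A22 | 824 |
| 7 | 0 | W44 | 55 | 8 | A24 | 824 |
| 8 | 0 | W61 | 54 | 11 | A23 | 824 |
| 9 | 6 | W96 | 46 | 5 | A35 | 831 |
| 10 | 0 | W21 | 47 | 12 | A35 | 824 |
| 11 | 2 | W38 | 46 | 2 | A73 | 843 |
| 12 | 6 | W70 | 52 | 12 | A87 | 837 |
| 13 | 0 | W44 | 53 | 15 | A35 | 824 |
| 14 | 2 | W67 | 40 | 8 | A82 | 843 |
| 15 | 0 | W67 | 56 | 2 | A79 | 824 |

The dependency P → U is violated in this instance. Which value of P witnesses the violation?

6

P=2: rows 1, 3, 4, 11, 14 → U = 843, 843, 843, 843, 843 ✓
P=6: rows 2, 5, 9, 12 → U takes values {835, 837, 831} — violation
P=0: rows 6, 7, 8, 10, 13, 15 → U = 824, 824, 824, 824, 824, 824 ✓
The only P value with inconsistent U is P=6.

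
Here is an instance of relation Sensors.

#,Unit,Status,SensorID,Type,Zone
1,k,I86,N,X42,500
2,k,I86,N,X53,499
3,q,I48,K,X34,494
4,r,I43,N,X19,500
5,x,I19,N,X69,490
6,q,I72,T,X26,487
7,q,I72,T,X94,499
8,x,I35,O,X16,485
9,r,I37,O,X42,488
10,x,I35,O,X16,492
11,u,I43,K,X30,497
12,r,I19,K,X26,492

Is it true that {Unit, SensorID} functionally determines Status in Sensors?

Yes

(Unit=k, SensorID=N): rows 1, 2 → Status = I86, I86 ✓
(Unit=q, SensorID=K): row 3 → Status = I48 ✓
(Unit=r, SensorID=N): row 4 → Status = I43 ✓
(Unit=x, SensorID=N): row 5 → Status = I19 ✓
(Unit=q, SensorID=T): rows 6, 7 → Status = I72, I72 ✓
(Unit=x, SensorID=O): rows 8, 10 → Status = I35, I35 ✓
(Unit=r, SensorID=O): row 9 → Status = I37 ✓
(Unit=u, SensorID=K): row 11 → Status = I43 ✓
(Unit=r, SensorID=K): row 12 → Status = I19 ✓
Every {Unit, SensorID} value is associated with a single Status value, so {Unit, SensorID} -> Status holds.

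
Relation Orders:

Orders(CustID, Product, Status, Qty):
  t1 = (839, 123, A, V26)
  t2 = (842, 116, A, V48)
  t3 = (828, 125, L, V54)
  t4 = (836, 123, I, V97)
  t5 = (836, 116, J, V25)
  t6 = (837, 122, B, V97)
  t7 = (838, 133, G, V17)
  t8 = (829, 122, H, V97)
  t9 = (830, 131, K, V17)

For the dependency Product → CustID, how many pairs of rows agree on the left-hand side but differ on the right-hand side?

3

Product=123: violating pairs (1,4) — 1 pair.
Product=116: violating pairs (2,5) — 1 pair.
Product=122: violating pairs (6,8) — 1 pair.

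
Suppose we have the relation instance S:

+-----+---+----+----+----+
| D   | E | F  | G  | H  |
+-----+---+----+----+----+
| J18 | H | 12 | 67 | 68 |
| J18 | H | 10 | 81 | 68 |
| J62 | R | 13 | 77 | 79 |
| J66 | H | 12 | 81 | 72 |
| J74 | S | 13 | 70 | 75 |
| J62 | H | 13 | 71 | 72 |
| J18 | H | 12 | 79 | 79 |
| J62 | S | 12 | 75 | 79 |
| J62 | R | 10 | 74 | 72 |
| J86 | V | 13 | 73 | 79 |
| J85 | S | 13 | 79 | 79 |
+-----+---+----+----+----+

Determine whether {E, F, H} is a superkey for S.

Yes

All 11 rows have distinct {E, F, H} values, so {E, F, H} → (all attributes) holds and {E, F, H} is a superkey.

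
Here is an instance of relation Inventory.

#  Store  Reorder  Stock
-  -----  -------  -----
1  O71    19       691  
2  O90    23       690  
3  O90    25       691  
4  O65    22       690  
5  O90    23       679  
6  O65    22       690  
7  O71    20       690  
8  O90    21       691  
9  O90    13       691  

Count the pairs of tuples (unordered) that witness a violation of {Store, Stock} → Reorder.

(Store=O90, Stock=691): violating pairs (3,8), (3,9), (8,9) — 3 pairs.
(Store=O65, Stock=690): all 2 rows agree on Reorder — 0 pairs.

3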